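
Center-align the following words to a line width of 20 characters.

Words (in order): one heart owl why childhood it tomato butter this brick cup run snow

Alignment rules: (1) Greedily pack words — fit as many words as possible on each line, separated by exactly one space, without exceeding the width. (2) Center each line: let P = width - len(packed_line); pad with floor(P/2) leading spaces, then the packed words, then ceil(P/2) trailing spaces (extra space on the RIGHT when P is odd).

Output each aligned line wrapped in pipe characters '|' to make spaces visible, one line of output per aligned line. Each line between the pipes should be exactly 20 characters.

Answer: | one heart owl why  |
|childhood it tomato |
| butter this brick  |
|    cup run snow    |

Derivation:
Line 1: ['one', 'heart', 'owl', 'why'] (min_width=17, slack=3)
Line 2: ['childhood', 'it', 'tomato'] (min_width=19, slack=1)
Line 3: ['butter', 'this', 'brick'] (min_width=17, slack=3)
Line 4: ['cup', 'run', 'snow'] (min_width=12, slack=8)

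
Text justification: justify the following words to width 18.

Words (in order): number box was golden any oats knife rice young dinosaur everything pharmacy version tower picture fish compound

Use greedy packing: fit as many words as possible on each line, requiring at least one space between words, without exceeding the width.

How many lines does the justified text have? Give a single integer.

Line 1: ['number', 'box', 'was'] (min_width=14, slack=4)
Line 2: ['golden', 'any', 'oats'] (min_width=15, slack=3)
Line 3: ['knife', 'rice', 'young'] (min_width=16, slack=2)
Line 4: ['dinosaur'] (min_width=8, slack=10)
Line 5: ['everything'] (min_width=10, slack=8)
Line 6: ['pharmacy', 'version'] (min_width=16, slack=2)
Line 7: ['tower', 'picture', 'fish'] (min_width=18, slack=0)
Line 8: ['compound'] (min_width=8, slack=10)
Total lines: 8

Answer: 8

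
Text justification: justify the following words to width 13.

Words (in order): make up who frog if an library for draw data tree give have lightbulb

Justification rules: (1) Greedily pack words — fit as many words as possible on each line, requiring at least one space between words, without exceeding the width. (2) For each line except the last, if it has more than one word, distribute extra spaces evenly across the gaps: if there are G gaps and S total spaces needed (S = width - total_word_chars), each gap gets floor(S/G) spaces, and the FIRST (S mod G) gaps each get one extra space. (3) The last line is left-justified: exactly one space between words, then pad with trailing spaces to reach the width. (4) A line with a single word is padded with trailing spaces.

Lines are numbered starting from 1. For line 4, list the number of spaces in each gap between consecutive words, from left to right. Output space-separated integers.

Answer: 5

Derivation:
Line 1: ['make', 'up', 'who'] (min_width=11, slack=2)
Line 2: ['frog', 'if', 'an'] (min_width=10, slack=3)
Line 3: ['library', 'for'] (min_width=11, slack=2)
Line 4: ['draw', 'data'] (min_width=9, slack=4)
Line 5: ['tree', 'give'] (min_width=9, slack=4)
Line 6: ['have'] (min_width=4, slack=9)
Line 7: ['lightbulb'] (min_width=9, slack=4)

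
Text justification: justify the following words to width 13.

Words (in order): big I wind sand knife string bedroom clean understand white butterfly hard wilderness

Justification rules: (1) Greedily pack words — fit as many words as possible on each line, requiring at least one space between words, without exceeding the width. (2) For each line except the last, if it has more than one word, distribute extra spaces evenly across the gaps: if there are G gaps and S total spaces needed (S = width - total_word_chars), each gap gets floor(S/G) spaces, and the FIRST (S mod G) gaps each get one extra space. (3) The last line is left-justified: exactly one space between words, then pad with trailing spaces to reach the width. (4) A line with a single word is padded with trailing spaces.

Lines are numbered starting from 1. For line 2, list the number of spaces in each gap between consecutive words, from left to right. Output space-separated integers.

Answer: 4

Derivation:
Line 1: ['big', 'I', 'wind'] (min_width=10, slack=3)
Line 2: ['sand', 'knife'] (min_width=10, slack=3)
Line 3: ['string'] (min_width=6, slack=7)
Line 4: ['bedroom', 'clean'] (min_width=13, slack=0)
Line 5: ['understand'] (min_width=10, slack=3)
Line 6: ['white'] (min_width=5, slack=8)
Line 7: ['butterfly'] (min_width=9, slack=4)
Line 8: ['hard'] (min_width=4, slack=9)
Line 9: ['wilderness'] (min_width=10, slack=3)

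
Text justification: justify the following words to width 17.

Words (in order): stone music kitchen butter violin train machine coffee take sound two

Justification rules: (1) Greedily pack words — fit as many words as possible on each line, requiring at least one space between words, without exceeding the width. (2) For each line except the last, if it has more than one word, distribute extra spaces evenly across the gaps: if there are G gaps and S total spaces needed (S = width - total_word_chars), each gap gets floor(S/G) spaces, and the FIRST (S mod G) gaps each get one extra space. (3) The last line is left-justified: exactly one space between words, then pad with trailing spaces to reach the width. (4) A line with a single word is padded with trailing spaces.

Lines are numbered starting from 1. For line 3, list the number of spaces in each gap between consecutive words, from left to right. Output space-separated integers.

Line 1: ['stone', 'music'] (min_width=11, slack=6)
Line 2: ['kitchen', 'butter'] (min_width=14, slack=3)
Line 3: ['violin', 'train'] (min_width=12, slack=5)
Line 4: ['machine', 'coffee'] (min_width=14, slack=3)
Line 5: ['take', 'sound', 'two'] (min_width=14, slack=3)

Answer: 6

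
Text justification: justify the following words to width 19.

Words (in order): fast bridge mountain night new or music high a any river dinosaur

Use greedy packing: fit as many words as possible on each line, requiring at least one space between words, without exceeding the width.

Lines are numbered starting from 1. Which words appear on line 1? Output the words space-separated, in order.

Line 1: ['fast', 'bridge'] (min_width=11, slack=8)
Line 2: ['mountain', 'night', 'new'] (min_width=18, slack=1)
Line 3: ['or', 'music', 'high', 'a', 'any'] (min_width=19, slack=0)
Line 4: ['river', 'dinosaur'] (min_width=14, slack=5)

Answer: fast bridge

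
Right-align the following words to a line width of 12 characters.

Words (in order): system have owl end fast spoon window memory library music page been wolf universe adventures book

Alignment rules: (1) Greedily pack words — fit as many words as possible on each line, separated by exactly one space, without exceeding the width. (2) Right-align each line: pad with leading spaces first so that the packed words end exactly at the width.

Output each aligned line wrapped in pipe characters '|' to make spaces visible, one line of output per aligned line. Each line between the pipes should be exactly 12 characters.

Line 1: ['system', 'have'] (min_width=11, slack=1)
Line 2: ['owl', 'end', 'fast'] (min_width=12, slack=0)
Line 3: ['spoon', 'window'] (min_width=12, slack=0)
Line 4: ['memory'] (min_width=6, slack=6)
Line 5: ['library'] (min_width=7, slack=5)
Line 6: ['music', 'page'] (min_width=10, slack=2)
Line 7: ['been', 'wolf'] (min_width=9, slack=3)
Line 8: ['universe'] (min_width=8, slack=4)
Line 9: ['adventures'] (min_width=10, slack=2)
Line 10: ['book'] (min_width=4, slack=8)

Answer: | system have|
|owl end fast|
|spoon window|
|      memory|
|     library|
|  music page|
|   been wolf|
|    universe|
|  adventures|
|        book|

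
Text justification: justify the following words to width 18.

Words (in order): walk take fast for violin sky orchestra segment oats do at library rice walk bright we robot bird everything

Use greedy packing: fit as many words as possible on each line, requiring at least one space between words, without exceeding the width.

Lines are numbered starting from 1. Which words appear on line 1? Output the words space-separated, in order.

Answer: walk take fast for

Derivation:
Line 1: ['walk', 'take', 'fast', 'for'] (min_width=18, slack=0)
Line 2: ['violin', 'sky'] (min_width=10, slack=8)
Line 3: ['orchestra', 'segment'] (min_width=17, slack=1)
Line 4: ['oats', 'do', 'at', 'library'] (min_width=18, slack=0)
Line 5: ['rice', 'walk', 'bright'] (min_width=16, slack=2)
Line 6: ['we', 'robot', 'bird'] (min_width=13, slack=5)
Line 7: ['everything'] (min_width=10, slack=8)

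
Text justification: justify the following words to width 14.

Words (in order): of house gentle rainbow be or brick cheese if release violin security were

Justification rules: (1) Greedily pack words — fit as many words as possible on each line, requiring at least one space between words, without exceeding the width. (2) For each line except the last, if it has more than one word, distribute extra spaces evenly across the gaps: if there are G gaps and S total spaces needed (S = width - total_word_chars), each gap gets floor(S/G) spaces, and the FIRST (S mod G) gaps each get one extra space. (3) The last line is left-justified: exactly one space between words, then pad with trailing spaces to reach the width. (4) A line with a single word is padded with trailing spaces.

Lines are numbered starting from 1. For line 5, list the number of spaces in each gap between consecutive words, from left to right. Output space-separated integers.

Line 1: ['of', 'house'] (min_width=8, slack=6)
Line 2: ['gentle', 'rainbow'] (min_width=14, slack=0)
Line 3: ['be', 'or', 'brick'] (min_width=11, slack=3)
Line 4: ['cheese', 'if'] (min_width=9, slack=5)
Line 5: ['release', 'violin'] (min_width=14, slack=0)
Line 6: ['security', 'were'] (min_width=13, slack=1)

Answer: 1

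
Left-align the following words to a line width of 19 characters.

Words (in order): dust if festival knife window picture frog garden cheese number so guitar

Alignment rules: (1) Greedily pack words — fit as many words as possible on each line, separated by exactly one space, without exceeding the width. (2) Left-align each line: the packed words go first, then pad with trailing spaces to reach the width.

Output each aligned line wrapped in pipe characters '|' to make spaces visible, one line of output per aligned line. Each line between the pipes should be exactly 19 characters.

Line 1: ['dust', 'if', 'festival'] (min_width=16, slack=3)
Line 2: ['knife', 'window'] (min_width=12, slack=7)
Line 3: ['picture', 'frog', 'garden'] (min_width=19, slack=0)
Line 4: ['cheese', 'number', 'so'] (min_width=16, slack=3)
Line 5: ['guitar'] (min_width=6, slack=13)

Answer: |dust if festival   |
|knife window       |
|picture frog garden|
|cheese number so   |
|guitar             |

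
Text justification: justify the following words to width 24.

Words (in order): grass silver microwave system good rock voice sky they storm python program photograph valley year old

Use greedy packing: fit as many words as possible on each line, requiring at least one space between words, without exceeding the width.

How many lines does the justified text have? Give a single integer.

Answer: 5

Derivation:
Line 1: ['grass', 'silver', 'microwave'] (min_width=22, slack=2)
Line 2: ['system', 'good', 'rock', 'voice'] (min_width=22, slack=2)
Line 3: ['sky', 'they', 'storm', 'python'] (min_width=21, slack=3)
Line 4: ['program', 'photograph'] (min_width=18, slack=6)
Line 5: ['valley', 'year', 'old'] (min_width=15, slack=9)
Total lines: 5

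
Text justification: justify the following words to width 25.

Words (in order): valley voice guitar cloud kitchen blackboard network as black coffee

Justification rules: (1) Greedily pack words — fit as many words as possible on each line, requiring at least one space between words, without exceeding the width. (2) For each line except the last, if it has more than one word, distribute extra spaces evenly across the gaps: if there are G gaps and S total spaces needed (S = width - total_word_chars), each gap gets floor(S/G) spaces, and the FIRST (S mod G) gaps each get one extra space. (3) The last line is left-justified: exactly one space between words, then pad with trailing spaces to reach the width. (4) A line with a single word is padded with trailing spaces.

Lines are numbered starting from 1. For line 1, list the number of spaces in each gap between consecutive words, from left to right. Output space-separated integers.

Line 1: ['valley', 'voice', 'guitar', 'cloud'] (min_width=25, slack=0)
Line 2: ['kitchen', 'blackboard'] (min_width=18, slack=7)
Line 3: ['network', 'as', 'black', 'coffee'] (min_width=23, slack=2)

Answer: 1 1 1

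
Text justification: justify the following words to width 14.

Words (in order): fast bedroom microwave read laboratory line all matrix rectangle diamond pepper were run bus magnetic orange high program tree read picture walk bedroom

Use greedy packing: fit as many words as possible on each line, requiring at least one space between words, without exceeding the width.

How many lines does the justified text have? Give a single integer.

Line 1: ['fast', 'bedroom'] (min_width=12, slack=2)
Line 2: ['microwave', 'read'] (min_width=14, slack=0)
Line 3: ['laboratory'] (min_width=10, slack=4)
Line 4: ['line', 'all'] (min_width=8, slack=6)
Line 5: ['matrix'] (min_width=6, slack=8)
Line 6: ['rectangle'] (min_width=9, slack=5)
Line 7: ['diamond', 'pepper'] (min_width=14, slack=0)
Line 8: ['were', 'run', 'bus'] (min_width=12, slack=2)
Line 9: ['magnetic'] (min_width=8, slack=6)
Line 10: ['orange', 'high'] (min_width=11, slack=3)
Line 11: ['program', 'tree'] (min_width=12, slack=2)
Line 12: ['read', 'picture'] (min_width=12, slack=2)
Line 13: ['walk', 'bedroom'] (min_width=12, slack=2)
Total lines: 13

Answer: 13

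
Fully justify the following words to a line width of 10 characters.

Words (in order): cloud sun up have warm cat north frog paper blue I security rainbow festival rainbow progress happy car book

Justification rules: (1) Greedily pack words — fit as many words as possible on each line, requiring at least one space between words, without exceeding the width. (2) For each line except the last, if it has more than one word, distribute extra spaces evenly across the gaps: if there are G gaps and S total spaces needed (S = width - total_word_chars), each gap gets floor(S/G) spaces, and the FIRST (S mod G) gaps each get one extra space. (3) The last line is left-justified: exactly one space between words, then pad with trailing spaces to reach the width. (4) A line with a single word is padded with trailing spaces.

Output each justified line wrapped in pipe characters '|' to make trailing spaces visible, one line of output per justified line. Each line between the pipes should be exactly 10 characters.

Answer: |cloud  sun|
|up    have|
|warm   cat|
|north frog|
|paper blue|
|I security|
|rainbow   |
|festival  |
|rainbow   |
|progress  |
|happy  car|
|book      |

Derivation:
Line 1: ['cloud', 'sun'] (min_width=9, slack=1)
Line 2: ['up', 'have'] (min_width=7, slack=3)
Line 3: ['warm', 'cat'] (min_width=8, slack=2)
Line 4: ['north', 'frog'] (min_width=10, slack=0)
Line 5: ['paper', 'blue'] (min_width=10, slack=0)
Line 6: ['I', 'security'] (min_width=10, slack=0)
Line 7: ['rainbow'] (min_width=7, slack=3)
Line 8: ['festival'] (min_width=8, slack=2)
Line 9: ['rainbow'] (min_width=7, slack=3)
Line 10: ['progress'] (min_width=8, slack=2)
Line 11: ['happy', 'car'] (min_width=9, slack=1)
Line 12: ['book'] (min_width=4, slack=6)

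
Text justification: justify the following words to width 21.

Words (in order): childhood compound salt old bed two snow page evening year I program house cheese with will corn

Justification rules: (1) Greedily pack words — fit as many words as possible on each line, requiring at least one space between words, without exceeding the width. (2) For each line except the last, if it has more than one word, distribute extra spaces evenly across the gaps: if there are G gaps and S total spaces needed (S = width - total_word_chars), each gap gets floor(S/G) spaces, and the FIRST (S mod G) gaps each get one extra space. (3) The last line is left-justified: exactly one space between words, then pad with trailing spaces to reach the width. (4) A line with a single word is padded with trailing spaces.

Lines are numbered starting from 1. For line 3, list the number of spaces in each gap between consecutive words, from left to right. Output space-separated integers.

Answer: 2 2 1

Derivation:
Line 1: ['childhood', 'compound'] (min_width=18, slack=3)
Line 2: ['salt', 'old', 'bed', 'two', 'snow'] (min_width=21, slack=0)
Line 3: ['page', 'evening', 'year', 'I'] (min_width=19, slack=2)
Line 4: ['program', 'house', 'cheese'] (min_width=20, slack=1)
Line 5: ['with', 'will', 'corn'] (min_width=14, slack=7)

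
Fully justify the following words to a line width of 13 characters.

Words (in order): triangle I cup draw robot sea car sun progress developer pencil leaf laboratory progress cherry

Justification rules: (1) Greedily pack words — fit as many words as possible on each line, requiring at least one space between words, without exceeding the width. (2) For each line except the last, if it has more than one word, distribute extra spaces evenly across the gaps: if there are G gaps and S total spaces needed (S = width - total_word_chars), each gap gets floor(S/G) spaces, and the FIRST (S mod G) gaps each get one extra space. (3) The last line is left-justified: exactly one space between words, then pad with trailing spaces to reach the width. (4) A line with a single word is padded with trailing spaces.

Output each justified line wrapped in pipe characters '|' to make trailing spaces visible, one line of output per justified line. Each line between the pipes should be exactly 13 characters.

Answer: |triangle    I|
|cup      draw|
|robot sea car|
|sun  progress|
|developer    |
|pencil   leaf|
|laboratory   |
|progress     |
|cherry       |

Derivation:
Line 1: ['triangle', 'I'] (min_width=10, slack=3)
Line 2: ['cup', 'draw'] (min_width=8, slack=5)
Line 3: ['robot', 'sea', 'car'] (min_width=13, slack=0)
Line 4: ['sun', 'progress'] (min_width=12, slack=1)
Line 5: ['developer'] (min_width=9, slack=4)
Line 6: ['pencil', 'leaf'] (min_width=11, slack=2)
Line 7: ['laboratory'] (min_width=10, slack=3)
Line 8: ['progress'] (min_width=8, slack=5)
Line 9: ['cherry'] (min_width=6, slack=7)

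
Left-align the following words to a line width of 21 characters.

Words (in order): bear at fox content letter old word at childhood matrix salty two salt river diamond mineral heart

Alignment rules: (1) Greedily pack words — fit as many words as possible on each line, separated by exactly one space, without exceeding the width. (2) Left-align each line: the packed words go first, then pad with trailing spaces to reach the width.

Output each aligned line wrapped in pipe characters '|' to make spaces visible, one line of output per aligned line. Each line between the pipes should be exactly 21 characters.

Line 1: ['bear', 'at', 'fox', 'content'] (min_width=19, slack=2)
Line 2: ['letter', 'old', 'word', 'at'] (min_width=18, slack=3)
Line 3: ['childhood', 'matrix'] (min_width=16, slack=5)
Line 4: ['salty', 'two', 'salt', 'river'] (min_width=20, slack=1)
Line 5: ['diamond', 'mineral', 'heart'] (min_width=21, slack=0)

Answer: |bear at fox content  |
|letter old word at   |
|childhood matrix     |
|salty two salt river |
|diamond mineral heart|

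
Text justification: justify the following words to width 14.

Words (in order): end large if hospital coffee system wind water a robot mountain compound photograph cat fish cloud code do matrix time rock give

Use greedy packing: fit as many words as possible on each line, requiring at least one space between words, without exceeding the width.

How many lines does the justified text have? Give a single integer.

Answer: 10

Derivation:
Line 1: ['end', 'large', 'if'] (min_width=12, slack=2)
Line 2: ['hospital'] (min_width=8, slack=6)
Line 3: ['coffee', 'system'] (min_width=13, slack=1)
Line 4: ['wind', 'water', 'a'] (min_width=12, slack=2)
Line 5: ['robot', 'mountain'] (min_width=14, slack=0)
Line 6: ['compound'] (min_width=8, slack=6)
Line 7: ['photograph', 'cat'] (min_width=14, slack=0)
Line 8: ['fish', 'cloud'] (min_width=10, slack=4)
Line 9: ['code', 'do', 'matrix'] (min_width=14, slack=0)
Line 10: ['time', 'rock', 'give'] (min_width=14, slack=0)
Total lines: 10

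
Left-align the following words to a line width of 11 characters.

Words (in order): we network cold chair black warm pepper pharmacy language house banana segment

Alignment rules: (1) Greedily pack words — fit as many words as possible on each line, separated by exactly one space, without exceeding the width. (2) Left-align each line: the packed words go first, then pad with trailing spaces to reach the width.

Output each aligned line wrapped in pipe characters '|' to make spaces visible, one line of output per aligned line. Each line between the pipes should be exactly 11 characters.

Line 1: ['we', 'network'] (min_width=10, slack=1)
Line 2: ['cold', 'chair'] (min_width=10, slack=1)
Line 3: ['black', 'warm'] (min_width=10, slack=1)
Line 4: ['pepper'] (min_width=6, slack=5)
Line 5: ['pharmacy'] (min_width=8, slack=3)
Line 6: ['language'] (min_width=8, slack=3)
Line 7: ['house'] (min_width=5, slack=6)
Line 8: ['banana'] (min_width=6, slack=5)
Line 9: ['segment'] (min_width=7, slack=4)

Answer: |we network |
|cold chair |
|black warm |
|pepper     |
|pharmacy   |
|language   |
|house      |
|banana     |
|segment    |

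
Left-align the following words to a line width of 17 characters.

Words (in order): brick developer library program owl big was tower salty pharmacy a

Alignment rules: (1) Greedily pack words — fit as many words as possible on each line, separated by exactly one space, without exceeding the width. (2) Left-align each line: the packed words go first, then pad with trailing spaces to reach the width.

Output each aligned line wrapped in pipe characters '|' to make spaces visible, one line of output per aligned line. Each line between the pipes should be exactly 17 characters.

Answer: |brick developer  |
|library program  |
|owl big was tower|
|salty pharmacy a |

Derivation:
Line 1: ['brick', 'developer'] (min_width=15, slack=2)
Line 2: ['library', 'program'] (min_width=15, slack=2)
Line 3: ['owl', 'big', 'was', 'tower'] (min_width=17, slack=0)
Line 4: ['salty', 'pharmacy', 'a'] (min_width=16, slack=1)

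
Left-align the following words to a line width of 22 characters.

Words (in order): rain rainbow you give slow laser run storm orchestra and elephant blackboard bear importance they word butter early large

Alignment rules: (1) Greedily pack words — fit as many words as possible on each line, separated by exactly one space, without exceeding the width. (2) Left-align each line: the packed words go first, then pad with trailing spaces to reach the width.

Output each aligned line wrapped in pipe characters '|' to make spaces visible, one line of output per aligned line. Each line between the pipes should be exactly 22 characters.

Answer: |rain rainbow you give |
|slow laser run storm  |
|orchestra and elephant|
|blackboard bear       |
|importance they word  |
|butter early large    |

Derivation:
Line 1: ['rain', 'rainbow', 'you', 'give'] (min_width=21, slack=1)
Line 2: ['slow', 'laser', 'run', 'storm'] (min_width=20, slack=2)
Line 3: ['orchestra', 'and', 'elephant'] (min_width=22, slack=0)
Line 4: ['blackboard', 'bear'] (min_width=15, slack=7)
Line 5: ['importance', 'they', 'word'] (min_width=20, slack=2)
Line 6: ['butter', 'early', 'large'] (min_width=18, slack=4)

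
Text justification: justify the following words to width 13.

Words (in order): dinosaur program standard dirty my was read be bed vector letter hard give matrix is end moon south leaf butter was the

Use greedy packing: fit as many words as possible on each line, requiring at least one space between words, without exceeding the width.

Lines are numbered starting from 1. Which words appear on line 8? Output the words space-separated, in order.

Answer: matrix is end

Derivation:
Line 1: ['dinosaur'] (min_width=8, slack=5)
Line 2: ['program'] (min_width=7, slack=6)
Line 3: ['standard'] (min_width=8, slack=5)
Line 4: ['dirty', 'my', 'was'] (min_width=12, slack=1)
Line 5: ['read', 'be', 'bed'] (min_width=11, slack=2)
Line 6: ['vector', 'letter'] (min_width=13, slack=0)
Line 7: ['hard', 'give'] (min_width=9, slack=4)
Line 8: ['matrix', 'is', 'end'] (min_width=13, slack=0)
Line 9: ['moon', 'south'] (min_width=10, slack=3)
Line 10: ['leaf', 'butter'] (min_width=11, slack=2)
Line 11: ['was', 'the'] (min_width=7, slack=6)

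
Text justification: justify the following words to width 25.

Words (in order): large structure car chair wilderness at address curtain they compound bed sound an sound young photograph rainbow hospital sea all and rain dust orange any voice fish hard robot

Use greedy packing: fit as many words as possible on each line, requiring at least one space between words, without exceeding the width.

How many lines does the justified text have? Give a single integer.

Line 1: ['large', 'structure', 'car', 'chair'] (min_width=25, slack=0)
Line 2: ['wilderness', 'at', 'address'] (min_width=21, slack=4)
Line 3: ['curtain', 'they', 'compound', 'bed'] (min_width=25, slack=0)
Line 4: ['sound', 'an', 'sound', 'young'] (min_width=20, slack=5)
Line 5: ['photograph', 'rainbow'] (min_width=18, slack=7)
Line 6: ['hospital', 'sea', 'all', 'and', 'rain'] (min_width=25, slack=0)
Line 7: ['dust', 'orange', 'any', 'voice'] (min_width=21, slack=4)
Line 8: ['fish', 'hard', 'robot'] (min_width=15, slack=10)
Total lines: 8

Answer: 8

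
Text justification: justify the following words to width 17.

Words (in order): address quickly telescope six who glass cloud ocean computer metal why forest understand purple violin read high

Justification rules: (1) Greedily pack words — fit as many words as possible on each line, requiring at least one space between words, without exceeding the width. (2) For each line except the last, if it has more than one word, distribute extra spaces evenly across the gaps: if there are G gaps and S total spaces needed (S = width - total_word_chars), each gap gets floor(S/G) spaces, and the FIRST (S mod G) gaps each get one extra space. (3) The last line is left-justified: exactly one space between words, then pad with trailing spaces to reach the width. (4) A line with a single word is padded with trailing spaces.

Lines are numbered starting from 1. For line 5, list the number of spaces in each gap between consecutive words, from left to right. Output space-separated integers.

Answer: 8

Derivation:
Line 1: ['address', 'quickly'] (min_width=15, slack=2)
Line 2: ['telescope', 'six', 'who'] (min_width=17, slack=0)
Line 3: ['glass', 'cloud', 'ocean'] (min_width=17, slack=0)
Line 4: ['computer', 'metal'] (min_width=14, slack=3)
Line 5: ['why', 'forest'] (min_width=10, slack=7)
Line 6: ['understand', 'purple'] (min_width=17, slack=0)
Line 7: ['violin', 'read', 'high'] (min_width=16, slack=1)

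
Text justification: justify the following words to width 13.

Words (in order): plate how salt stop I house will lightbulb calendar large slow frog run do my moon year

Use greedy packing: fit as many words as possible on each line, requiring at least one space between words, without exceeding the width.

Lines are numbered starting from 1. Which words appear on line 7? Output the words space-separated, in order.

Line 1: ['plate', 'how'] (min_width=9, slack=4)
Line 2: ['salt', 'stop', 'I'] (min_width=11, slack=2)
Line 3: ['house', 'will'] (min_width=10, slack=3)
Line 4: ['lightbulb'] (min_width=9, slack=4)
Line 5: ['calendar'] (min_width=8, slack=5)
Line 6: ['large', 'slow'] (min_width=10, slack=3)
Line 7: ['frog', 'run', 'do'] (min_width=11, slack=2)
Line 8: ['my', 'moon', 'year'] (min_width=12, slack=1)

Answer: frog run do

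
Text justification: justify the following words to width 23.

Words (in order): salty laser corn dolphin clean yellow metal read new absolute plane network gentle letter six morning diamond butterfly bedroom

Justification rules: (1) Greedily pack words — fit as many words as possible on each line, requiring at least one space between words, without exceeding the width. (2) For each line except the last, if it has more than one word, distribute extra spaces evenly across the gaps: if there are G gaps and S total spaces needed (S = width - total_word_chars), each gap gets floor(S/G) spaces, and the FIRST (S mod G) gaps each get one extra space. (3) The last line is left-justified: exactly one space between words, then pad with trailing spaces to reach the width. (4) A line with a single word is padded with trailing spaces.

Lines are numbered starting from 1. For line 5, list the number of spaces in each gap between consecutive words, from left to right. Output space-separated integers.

Line 1: ['salty', 'laser', 'corn'] (min_width=16, slack=7)
Line 2: ['dolphin', 'clean', 'yellow'] (min_width=20, slack=3)
Line 3: ['metal', 'read', 'new', 'absolute'] (min_width=23, slack=0)
Line 4: ['plane', 'network', 'gentle'] (min_width=20, slack=3)
Line 5: ['letter', 'six', 'morning'] (min_width=18, slack=5)
Line 6: ['diamond', 'butterfly'] (min_width=17, slack=6)
Line 7: ['bedroom'] (min_width=7, slack=16)

Answer: 4 3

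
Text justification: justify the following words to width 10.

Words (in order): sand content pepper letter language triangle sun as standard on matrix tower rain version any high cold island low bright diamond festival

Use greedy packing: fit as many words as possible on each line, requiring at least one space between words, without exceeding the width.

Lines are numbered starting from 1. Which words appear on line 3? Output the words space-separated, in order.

Line 1: ['sand'] (min_width=4, slack=6)
Line 2: ['content'] (min_width=7, slack=3)
Line 3: ['pepper'] (min_width=6, slack=4)
Line 4: ['letter'] (min_width=6, slack=4)
Line 5: ['language'] (min_width=8, slack=2)
Line 6: ['triangle'] (min_width=8, slack=2)
Line 7: ['sun', 'as'] (min_width=6, slack=4)
Line 8: ['standard'] (min_width=8, slack=2)
Line 9: ['on', 'matrix'] (min_width=9, slack=1)
Line 10: ['tower', 'rain'] (min_width=10, slack=0)
Line 11: ['version'] (min_width=7, slack=3)
Line 12: ['any', 'high'] (min_width=8, slack=2)
Line 13: ['cold'] (min_width=4, slack=6)
Line 14: ['island', 'low'] (min_width=10, slack=0)
Line 15: ['bright'] (min_width=6, slack=4)
Line 16: ['diamond'] (min_width=7, slack=3)
Line 17: ['festival'] (min_width=8, slack=2)

Answer: pepper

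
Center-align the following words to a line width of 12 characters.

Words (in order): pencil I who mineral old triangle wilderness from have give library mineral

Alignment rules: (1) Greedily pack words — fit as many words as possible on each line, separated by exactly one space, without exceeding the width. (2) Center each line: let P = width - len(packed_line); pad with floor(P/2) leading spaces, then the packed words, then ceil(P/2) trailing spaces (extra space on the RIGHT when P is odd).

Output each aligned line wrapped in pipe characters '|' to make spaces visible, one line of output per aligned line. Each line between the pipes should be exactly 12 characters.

Answer: |pencil I who|
|mineral old |
|  triangle  |
| wilderness |
| from have  |
|give library|
|  mineral   |

Derivation:
Line 1: ['pencil', 'I', 'who'] (min_width=12, slack=0)
Line 2: ['mineral', 'old'] (min_width=11, slack=1)
Line 3: ['triangle'] (min_width=8, slack=4)
Line 4: ['wilderness'] (min_width=10, slack=2)
Line 5: ['from', 'have'] (min_width=9, slack=3)
Line 6: ['give', 'library'] (min_width=12, slack=0)
Line 7: ['mineral'] (min_width=7, slack=5)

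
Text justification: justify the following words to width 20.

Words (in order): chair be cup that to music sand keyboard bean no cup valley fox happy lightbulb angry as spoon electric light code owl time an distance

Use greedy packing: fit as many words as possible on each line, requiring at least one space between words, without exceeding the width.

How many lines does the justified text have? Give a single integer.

Answer: 7

Derivation:
Line 1: ['chair', 'be', 'cup', 'that', 'to'] (min_width=20, slack=0)
Line 2: ['music', 'sand', 'keyboard'] (min_width=19, slack=1)
Line 3: ['bean', 'no', 'cup', 'valley'] (min_width=18, slack=2)
Line 4: ['fox', 'happy', 'lightbulb'] (min_width=19, slack=1)
Line 5: ['angry', 'as', 'spoon'] (min_width=14, slack=6)
Line 6: ['electric', 'light', 'code'] (min_width=19, slack=1)
Line 7: ['owl', 'time', 'an', 'distance'] (min_width=20, slack=0)
Total lines: 7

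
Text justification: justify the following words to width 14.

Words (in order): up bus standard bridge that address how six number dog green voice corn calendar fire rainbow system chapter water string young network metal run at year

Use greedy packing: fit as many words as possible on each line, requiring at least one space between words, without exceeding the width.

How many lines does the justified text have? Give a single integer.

Line 1: ['up', 'bus'] (min_width=6, slack=8)
Line 2: ['standard'] (min_width=8, slack=6)
Line 3: ['bridge', 'that'] (min_width=11, slack=3)
Line 4: ['address', 'how'] (min_width=11, slack=3)
Line 5: ['six', 'number', 'dog'] (min_width=14, slack=0)
Line 6: ['green', 'voice'] (min_width=11, slack=3)
Line 7: ['corn', 'calendar'] (min_width=13, slack=1)
Line 8: ['fire', 'rainbow'] (min_width=12, slack=2)
Line 9: ['system', 'chapter'] (min_width=14, slack=0)
Line 10: ['water', 'string'] (min_width=12, slack=2)
Line 11: ['young', 'network'] (min_width=13, slack=1)
Line 12: ['metal', 'run', 'at'] (min_width=12, slack=2)
Line 13: ['year'] (min_width=4, slack=10)
Total lines: 13

Answer: 13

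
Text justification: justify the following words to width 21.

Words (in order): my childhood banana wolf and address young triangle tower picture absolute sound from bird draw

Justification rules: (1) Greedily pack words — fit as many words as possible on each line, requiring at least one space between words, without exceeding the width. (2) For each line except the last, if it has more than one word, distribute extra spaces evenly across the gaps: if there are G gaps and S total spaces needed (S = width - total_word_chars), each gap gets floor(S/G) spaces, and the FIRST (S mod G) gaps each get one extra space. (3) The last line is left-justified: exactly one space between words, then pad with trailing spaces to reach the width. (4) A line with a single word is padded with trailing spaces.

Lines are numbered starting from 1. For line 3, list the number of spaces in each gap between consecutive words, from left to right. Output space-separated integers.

Line 1: ['my', 'childhood', 'banana'] (min_width=19, slack=2)
Line 2: ['wolf', 'and', 'address'] (min_width=16, slack=5)
Line 3: ['young', 'triangle', 'tower'] (min_width=20, slack=1)
Line 4: ['picture', 'absolute'] (min_width=16, slack=5)
Line 5: ['sound', 'from', 'bird', 'draw'] (min_width=20, slack=1)

Answer: 2 1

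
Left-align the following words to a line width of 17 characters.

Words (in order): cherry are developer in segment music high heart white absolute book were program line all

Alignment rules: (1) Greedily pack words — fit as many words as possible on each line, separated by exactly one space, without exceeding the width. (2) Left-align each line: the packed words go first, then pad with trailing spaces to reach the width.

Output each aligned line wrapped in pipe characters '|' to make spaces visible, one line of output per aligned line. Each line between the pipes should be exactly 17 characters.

Answer: |cherry are       |
|developer in     |
|segment music    |
|high heart white |
|absolute book    |
|were program line|
|all              |

Derivation:
Line 1: ['cherry', 'are'] (min_width=10, slack=7)
Line 2: ['developer', 'in'] (min_width=12, slack=5)
Line 3: ['segment', 'music'] (min_width=13, slack=4)
Line 4: ['high', 'heart', 'white'] (min_width=16, slack=1)
Line 5: ['absolute', 'book'] (min_width=13, slack=4)
Line 6: ['were', 'program', 'line'] (min_width=17, slack=0)
Line 7: ['all'] (min_width=3, slack=14)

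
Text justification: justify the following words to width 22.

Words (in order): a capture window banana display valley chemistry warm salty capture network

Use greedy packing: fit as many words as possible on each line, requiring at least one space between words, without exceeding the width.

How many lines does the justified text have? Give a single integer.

Answer: 4

Derivation:
Line 1: ['a', 'capture', 'window'] (min_width=16, slack=6)
Line 2: ['banana', 'display', 'valley'] (min_width=21, slack=1)
Line 3: ['chemistry', 'warm', 'salty'] (min_width=20, slack=2)
Line 4: ['capture', 'network'] (min_width=15, slack=7)
Total lines: 4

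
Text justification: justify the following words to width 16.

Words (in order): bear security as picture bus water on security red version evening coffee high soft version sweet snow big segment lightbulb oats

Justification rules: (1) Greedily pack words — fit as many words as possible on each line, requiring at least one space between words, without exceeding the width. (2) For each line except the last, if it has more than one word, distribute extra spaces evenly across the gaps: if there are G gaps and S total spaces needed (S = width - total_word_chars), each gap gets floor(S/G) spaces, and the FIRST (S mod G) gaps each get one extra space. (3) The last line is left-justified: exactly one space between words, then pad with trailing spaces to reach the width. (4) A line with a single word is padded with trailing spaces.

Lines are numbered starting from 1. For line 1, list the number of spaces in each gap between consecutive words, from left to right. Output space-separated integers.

Answer: 1 1

Derivation:
Line 1: ['bear', 'security', 'as'] (min_width=16, slack=0)
Line 2: ['picture', 'bus'] (min_width=11, slack=5)
Line 3: ['water', 'on'] (min_width=8, slack=8)
Line 4: ['security', 'red'] (min_width=12, slack=4)
Line 5: ['version', 'evening'] (min_width=15, slack=1)
Line 6: ['coffee', 'high', 'soft'] (min_width=16, slack=0)
Line 7: ['version', 'sweet'] (min_width=13, slack=3)
Line 8: ['snow', 'big', 'segment'] (min_width=16, slack=0)
Line 9: ['lightbulb', 'oats'] (min_width=14, slack=2)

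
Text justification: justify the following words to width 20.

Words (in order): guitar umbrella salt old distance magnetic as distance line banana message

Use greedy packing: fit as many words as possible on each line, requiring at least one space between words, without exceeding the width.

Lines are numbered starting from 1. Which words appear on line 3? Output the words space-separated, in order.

Answer: magnetic as distance

Derivation:
Line 1: ['guitar', 'umbrella', 'salt'] (min_width=20, slack=0)
Line 2: ['old', 'distance'] (min_width=12, slack=8)
Line 3: ['magnetic', 'as', 'distance'] (min_width=20, slack=0)
Line 4: ['line', 'banana', 'message'] (min_width=19, slack=1)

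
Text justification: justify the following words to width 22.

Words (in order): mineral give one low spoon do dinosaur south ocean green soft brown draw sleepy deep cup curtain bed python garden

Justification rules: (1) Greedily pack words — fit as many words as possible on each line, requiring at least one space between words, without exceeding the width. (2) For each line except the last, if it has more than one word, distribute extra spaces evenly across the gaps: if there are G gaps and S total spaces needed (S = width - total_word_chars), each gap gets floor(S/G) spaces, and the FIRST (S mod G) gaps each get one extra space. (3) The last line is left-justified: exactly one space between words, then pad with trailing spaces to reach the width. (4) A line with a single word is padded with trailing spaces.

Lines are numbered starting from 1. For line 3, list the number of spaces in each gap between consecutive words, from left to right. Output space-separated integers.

Answer: 1 1 1

Derivation:
Line 1: ['mineral', 'give', 'one', 'low'] (min_width=20, slack=2)
Line 2: ['spoon', 'do', 'dinosaur'] (min_width=17, slack=5)
Line 3: ['south', 'ocean', 'green', 'soft'] (min_width=22, slack=0)
Line 4: ['brown', 'draw', 'sleepy', 'deep'] (min_width=22, slack=0)
Line 5: ['cup', 'curtain', 'bed', 'python'] (min_width=22, slack=0)
Line 6: ['garden'] (min_width=6, slack=16)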